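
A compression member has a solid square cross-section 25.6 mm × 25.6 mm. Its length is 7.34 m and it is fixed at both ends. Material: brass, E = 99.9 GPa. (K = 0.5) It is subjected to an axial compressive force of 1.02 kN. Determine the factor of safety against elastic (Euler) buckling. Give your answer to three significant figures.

n ≈ 2.57

I = a⁴/12 = 25.6⁴/12 = 3.579×10^4 mm⁴
I = 3.579×10^4 mm⁴ = 3.579×10^-8 m⁴
Effective length L_e = K·L = 0.5 × 7.34 = 3.670 m
P_cr = π²EI / L_e² = π² × 99.9×10⁹ × 3.579×10^-8 / 3.670² = 2.620×10^3 N
Factor of safety n = P_cr / P = 2.6201 / 1.02 = 2.57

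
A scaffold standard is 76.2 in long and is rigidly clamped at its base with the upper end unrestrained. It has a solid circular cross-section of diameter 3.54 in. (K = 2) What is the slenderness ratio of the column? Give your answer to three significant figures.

λ ≈ 172

For a solid circle r = d/4 = 3.54/4 = 0.8850 in
L_e = K·L = 2 × 76.2 = 152.4 in
λ = L_e / r_min = 152.40 / 0.8850 = 172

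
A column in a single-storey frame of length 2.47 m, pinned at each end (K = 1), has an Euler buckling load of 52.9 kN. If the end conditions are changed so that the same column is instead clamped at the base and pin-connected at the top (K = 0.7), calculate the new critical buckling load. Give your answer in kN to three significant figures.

P_cr ∝ 1/K², so P_cr,new = P_cr,old × (K_old/K_new)² = 52.9 × (1/0.7)²
= 52.9 × 2.041 = 108 kN

P_cr ≈ 108 kN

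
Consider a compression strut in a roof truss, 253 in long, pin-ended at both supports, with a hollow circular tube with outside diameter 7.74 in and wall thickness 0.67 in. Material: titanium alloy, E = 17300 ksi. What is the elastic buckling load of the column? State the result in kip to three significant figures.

Inner diameter d_i = 7.74 − 2×0.67 = 6.400 in
I = π(d_o⁴ − d_i⁴)/64 = π(7.74⁴ − 6.400⁴)/64 = 93.82 in⁴
Effective length L_e = K·L = 1 × 253 = 253.0 in
P_cr = π²EI / L_e² = π² × 17300×10³ × 93.82 / 253.0² = 2.503×10^5 lb

P_cr ≈ 250 kip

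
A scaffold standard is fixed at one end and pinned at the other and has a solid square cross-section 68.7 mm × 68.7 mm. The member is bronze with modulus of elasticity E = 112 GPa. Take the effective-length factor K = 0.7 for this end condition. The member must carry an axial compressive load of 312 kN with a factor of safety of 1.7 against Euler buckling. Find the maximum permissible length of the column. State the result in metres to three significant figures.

L_max ≈ 2.81 m

I = a⁴/12 = 68.7⁴/12 = 1.856×10^6 mm⁴
I = 1.856×10^-6 m⁴
Required critical load P_cr = n·P = 1.7 × 312 = 530.4 kN = 5.304×10^5 N
From P_cr = π²EI/(K·L)²:  L = (1/K)·√(π²EI/P_cr) = (1/0.7)·√(π²×1.12×10^11×1.856×10^-6/5.304×10^5)
L = 2.81 m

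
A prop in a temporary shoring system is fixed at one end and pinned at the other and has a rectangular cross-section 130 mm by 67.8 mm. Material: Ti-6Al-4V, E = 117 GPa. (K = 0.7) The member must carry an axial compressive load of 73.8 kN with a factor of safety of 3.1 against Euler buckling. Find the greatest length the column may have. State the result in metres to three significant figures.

L_max ≈ 5.90 m

Buckling occurs about the weak axis: I_min = h·b³/12 with b = 67.8 mm (the shorter side).
I_min = 130×67.8³/12 = 3.376×10^6 mm⁴
I = 3.376×10^-6 m⁴
Required critical load P_cr = n·P = 3.1 × 73.8 = 228.8 kN = 2.288×10^5 N
From P_cr = π²EI/(K·L)²:  L = (1/K)·√(π²EI/P_cr) = (1/0.7)·√(π²×1.17×10^11×3.376×10^-6/2.288×10^5)
L = 5.90 m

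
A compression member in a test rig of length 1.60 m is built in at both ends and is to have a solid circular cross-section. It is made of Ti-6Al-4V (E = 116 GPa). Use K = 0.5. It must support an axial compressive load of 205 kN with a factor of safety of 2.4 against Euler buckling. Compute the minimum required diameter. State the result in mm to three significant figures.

Required P_cr = n·P = 2.4 × 205 = 492.0 kN
L_e = K·L = 0.5 × 1.60 = 0.8000 m
Required I = P_cr·L_e²/(π²E) = 4.920×10^5 × 0.8000² / (π² × 1.16×10^11) = 2.750×10^-7 m⁴
I_req = 2.750×10^5 mm⁴
Solid circle: I = πd⁴/64  ⇒  d = (64I/π)^(1/4) = (64×2.750×10^5/π)^(1/4) = 48.7 mm

d ≈ 48.7 mm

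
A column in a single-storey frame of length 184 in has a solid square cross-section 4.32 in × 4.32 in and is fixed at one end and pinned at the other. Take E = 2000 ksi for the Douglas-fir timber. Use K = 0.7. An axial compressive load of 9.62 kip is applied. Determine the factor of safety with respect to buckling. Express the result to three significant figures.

n ≈ 3.59

I = a⁴/12 = 4.32⁴/12 = 29.02 in⁴
Effective length L_e = K·L = 0.7 × 184 = 128.8 in
P_cr = π²EI / L_e² = π² × 2000×10³ × 29.02 / 128.8² = 3.453×10^4 lb
Factor of safety n = P_cr / P = 34.534 / 9.62 = 3.59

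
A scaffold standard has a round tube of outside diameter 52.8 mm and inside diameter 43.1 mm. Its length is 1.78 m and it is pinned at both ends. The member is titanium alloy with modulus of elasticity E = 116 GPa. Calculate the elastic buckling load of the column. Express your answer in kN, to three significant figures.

P_cr ≈ 76.6 kN

d_o = 52.8 mm, d_i = 43.1 mm
I = π(d_o⁴ − d_i⁴)/64 = π(52.8⁴ − 43.10⁴)/64 = 2.121×10^5 mm⁴
I = 2.121×10^5 mm⁴ = 2.121×10^-7 m⁴
Effective length L_e = K·L = 1 × 1.78 = 1.780 m
P_cr = π²EI / L_e² = π² × 116×10⁹ × 2.121×10^-7 / 1.780² = 7.665×10^4 N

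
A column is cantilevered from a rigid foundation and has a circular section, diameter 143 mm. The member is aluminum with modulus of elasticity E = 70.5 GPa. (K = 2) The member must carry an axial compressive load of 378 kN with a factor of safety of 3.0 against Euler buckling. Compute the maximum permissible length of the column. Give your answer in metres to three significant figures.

L_max ≈ 1.77 m

I = πd⁴/64 = π×143⁴/64 = 2.053×10^7 mm⁴
I = 2.053×10^-5 m⁴
Required critical load P_cr = n·P = 3.0 × 378 = 1134 kN = 1.134×10^6 N
From P_cr = π²EI/(K·L)²:  L = (1/K)·√(π²EI/P_cr) = (1/2)·√(π²×7.05×10^10×2.053×10^-5/1.134×10^6)
L = 1.77 m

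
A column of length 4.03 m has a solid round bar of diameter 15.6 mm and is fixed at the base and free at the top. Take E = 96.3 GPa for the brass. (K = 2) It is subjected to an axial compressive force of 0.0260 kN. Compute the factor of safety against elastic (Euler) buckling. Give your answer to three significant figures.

n ≈ 1.64

I = πd⁴/64 = π×15.6⁴/64 = 2.907×10^3 mm⁴
I = 2.907×10^3 mm⁴ = 2.907×10^-9 m⁴
Effective length L_e = K·L = 2 × 4.03 = 8.060 m
P_cr = π²EI / L_e² = π² × 96.3×10⁹ × 2.907×10^-9 / 8.060² = 42.53 N
Factor of safety n = P_cr / P = 0.042533 / 0.0260 = 1.64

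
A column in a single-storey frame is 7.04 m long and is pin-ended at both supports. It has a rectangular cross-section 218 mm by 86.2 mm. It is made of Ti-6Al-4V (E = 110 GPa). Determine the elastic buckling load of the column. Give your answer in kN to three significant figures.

P_cr ≈ 255 kN

Buckling occurs about the weak axis: I_min = h·b³/12 with b = 86.2 mm (the shorter side).
I_min = 218×86.2³/12 = 1.164×10^7 mm⁴
I = 1.164×10^7 mm⁴ = 1.164×10^-5 m⁴
Effective length L_e = K·L = 1 × 7.04 = 7.040 m
P_cr = π²EI / L_e² = π² × 110×10⁹ × 1.164×10^-5 / 7.040² = 2.549×10^5 N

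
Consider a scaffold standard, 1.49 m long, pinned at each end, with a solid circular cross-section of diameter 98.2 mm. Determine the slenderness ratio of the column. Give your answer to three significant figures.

λ ≈ 60.7

For a solid circle r = d/4 = 98.2/4 = 24.55 mm
L_e = K·L = 1 × 1.49 m = 1.490 m = 1490.0 mm
λ = L_e / r_min = 1490.0 / 24.55 = 60.7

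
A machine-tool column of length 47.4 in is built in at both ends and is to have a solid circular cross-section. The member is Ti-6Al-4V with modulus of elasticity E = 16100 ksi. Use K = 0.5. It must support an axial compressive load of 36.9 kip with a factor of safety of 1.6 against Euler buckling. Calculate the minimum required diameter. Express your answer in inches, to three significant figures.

d ≈ 1.44 in

Required P_cr = n·P = 1.6 × 36.9 = 59.04 kip
L_e = K·L = 0.5 × 47.4 = 23.70 in
Required I = P_cr·L_e²/(π²E) = 5.904×10^4 × 23.70² / (π² × 1.61×10^7) = 0.2087 in⁴
Solid circle: I = πd⁴/64  ⇒  d = (64I/π)^(1/4) = (64×0.2087/π)^(1/4) = 1.44 in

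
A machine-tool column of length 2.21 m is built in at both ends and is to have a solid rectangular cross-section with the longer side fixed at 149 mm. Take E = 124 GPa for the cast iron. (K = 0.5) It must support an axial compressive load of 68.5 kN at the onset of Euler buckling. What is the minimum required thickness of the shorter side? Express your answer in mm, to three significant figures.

b ≈ 17.7 mm

L_e = K·L = 0.5 × 2.21 = 1.105 m
Required I = P_cr·L_e²/(π²E) = 6.850×10^4 × 1.105² / (π² × 1.24×10^11) = 6.834×10^-8 m⁴
I_req = 6.834×10^4 mm⁴
Rectangle, weak axis: I_min = h·b³/12 with h = 149 mm fixed  ⇒  b = (12I/h)^(1/3) = 17.7 mm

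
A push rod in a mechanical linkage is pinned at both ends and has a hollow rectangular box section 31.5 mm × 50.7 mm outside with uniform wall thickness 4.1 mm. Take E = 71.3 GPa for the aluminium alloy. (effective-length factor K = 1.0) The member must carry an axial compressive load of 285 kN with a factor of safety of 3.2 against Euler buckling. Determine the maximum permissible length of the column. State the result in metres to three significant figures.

L_max ≈ 0.259 m

Inner dimensions: h_i = 50.7 − 2×4.1 = 42.50 mm, b_i = 31.5 − 2×4.1 = 23.30 mm
Weak-axis I_min = (h_o·b_o³ − h_i·b_i³)/12 with b_o = 31.5, b_i = 23.30 mm (shorter outer/inner sides).
I_min = (50.7×31.5³ − 42.50×23.30³)/12 = 8.726×10^4 mm⁴
I = 8.726×10^-8 m⁴
Required critical load P_cr = n·P = 3.2 × 285 = 912.0 kN = 9.120×10^5 N
From P_cr = π²EI/(K·L)²:  L = (1/K)·√(π²EI/P_cr) = (1/1)·√(π²×7.13×10^10×8.726×10^-8/9.120×10^5)
L = 0.259 m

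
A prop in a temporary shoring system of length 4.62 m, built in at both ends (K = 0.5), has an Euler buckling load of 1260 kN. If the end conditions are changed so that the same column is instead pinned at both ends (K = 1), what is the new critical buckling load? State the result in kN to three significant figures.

P_cr ∝ 1/K², so P_cr,new = P_cr,old × (K_old/K_new)² = 1260 × (0.5/1)²
= 1260 × 0.2500 = 315 kN

P_cr ≈ 315 kN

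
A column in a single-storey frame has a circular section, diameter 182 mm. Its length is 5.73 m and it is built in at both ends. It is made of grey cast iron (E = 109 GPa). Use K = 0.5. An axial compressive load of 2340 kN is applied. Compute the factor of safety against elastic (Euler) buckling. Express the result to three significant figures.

n ≈ 3.02

I = πd⁴/64 = π×182⁴/64 = 5.386×10^7 mm⁴
I = 5.386×10^7 mm⁴ = 5.386×10^-5 m⁴
Effective length L_e = K·L = 0.5 × 5.73 = 2.865 m
P_cr = π²EI / L_e² = π² × 109×10⁹ × 5.386×10^-5 / 2.865² = 7.059×10^6 N
Factor of safety n = P_cr / P = 7058.8 / 2340 = 3.02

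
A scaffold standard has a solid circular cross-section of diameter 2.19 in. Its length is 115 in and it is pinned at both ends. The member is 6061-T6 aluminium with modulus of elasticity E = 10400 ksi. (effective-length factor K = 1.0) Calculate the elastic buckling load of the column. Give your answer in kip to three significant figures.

I = πd⁴/64 = π×2.19⁴/64 = 1.129 in⁴
Effective length L_e = K·L = 1 × 115 = 115.0 in
P_cr = π²EI / L_e² = π² × 10400×10³ × 1.129 / 115.0² = 8.764×10^3 lb

P_cr ≈ 8.76 kip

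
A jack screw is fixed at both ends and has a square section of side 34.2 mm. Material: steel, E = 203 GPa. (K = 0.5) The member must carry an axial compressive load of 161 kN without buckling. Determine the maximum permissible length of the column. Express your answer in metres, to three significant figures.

I = a⁴/12 = 34.2⁴/12 = 1.140×10^5 mm⁴
I = 1.140×10^-7 m⁴
At the buckling limit P_cr = P = 1.610×10^5 N
From P_cr = π²EI/(K·L)²:  L = (1/K)·√(π²EI/P_cr) = (1/0.5)·√(π²×2.03×10^11×1.140×10^-7/1.610×10^5)
L = 2.38 m

L_max ≈ 2.38 m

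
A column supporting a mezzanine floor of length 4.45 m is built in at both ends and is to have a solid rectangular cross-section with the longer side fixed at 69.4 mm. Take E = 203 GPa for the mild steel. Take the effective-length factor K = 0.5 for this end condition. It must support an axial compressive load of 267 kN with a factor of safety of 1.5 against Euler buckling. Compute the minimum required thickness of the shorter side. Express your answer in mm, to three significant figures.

b ≈ 55.5 mm

Required P_cr = n·P = 1.5 × 267 = 400.5 kN
L_e = K·L = 0.5 × 4.45 = 2.225 m
Required I = P_cr·L_e²/(π²E) = 4.005×10^5 × 2.225² / (π² × 2.03×10^11) = 9.896×10^-7 m⁴
I_req = 9.896×10^5 mm⁴
Rectangle, weak axis: I_min = h·b³/12 with h = 69.4 mm fixed  ⇒  b = (12I/h)^(1/3) = 55.5 mm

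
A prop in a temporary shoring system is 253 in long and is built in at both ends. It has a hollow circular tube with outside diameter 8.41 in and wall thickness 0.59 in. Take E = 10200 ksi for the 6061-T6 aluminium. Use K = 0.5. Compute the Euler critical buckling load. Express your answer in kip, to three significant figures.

P_cr ≈ 701 kip

Inner diameter d_i = 8.41 − 2×0.59 = 7.230 in
I = π(d_o⁴ − d_i⁴)/64 = π(8.41⁴ − 7.230⁴)/64 = 111.4 in⁴
Effective length L_e = K·L = 0.5 × 253 = 126.5 in
P_cr = π²EI / L_e² = π² × 10200×10³ × 111.4 / 126.5² = 7.010×10^5 lb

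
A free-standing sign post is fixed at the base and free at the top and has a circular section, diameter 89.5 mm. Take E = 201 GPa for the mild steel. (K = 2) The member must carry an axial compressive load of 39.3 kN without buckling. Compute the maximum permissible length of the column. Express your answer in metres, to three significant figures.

I = πd⁴/64 = π×89.5⁴/64 = 3.150×10^6 mm⁴
I = 3.150×10^-6 m⁴
At the buckling limit P_cr = P = 3.930×10^4 N
From P_cr = π²EI/(K·L)²:  L = (1/K)·√(π²EI/P_cr) = (1/2)·√(π²×2.01×10^11×3.150×10^-6/3.930×10^4)
L = 6.30 m

L_max ≈ 6.30 m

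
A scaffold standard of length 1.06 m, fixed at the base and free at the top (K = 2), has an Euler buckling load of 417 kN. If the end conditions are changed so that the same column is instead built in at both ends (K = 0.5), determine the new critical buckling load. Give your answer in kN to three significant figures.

P_cr ≈ 6670 kN

P_cr ∝ 1/K², so P_cr,new = P_cr,old × (K_old/K_new)² = 417 × (2/0.5)²
= 417 × 16.00 = 6670 kN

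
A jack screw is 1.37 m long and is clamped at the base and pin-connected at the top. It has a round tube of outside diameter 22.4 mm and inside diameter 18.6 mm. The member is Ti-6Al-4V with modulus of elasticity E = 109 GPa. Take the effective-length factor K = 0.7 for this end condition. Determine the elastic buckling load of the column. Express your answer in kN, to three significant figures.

P_cr ≈ 7.58 kN

d_o = 22.4 mm, d_i = 18.6 mm
I = π(d_o⁴ − d_i⁴)/64 = π(22.4⁴ − 18.60⁴)/64 = 6.483×10^3 mm⁴
I = 6.483×10^3 mm⁴ = 6.483×10^-9 m⁴
Effective length L_e = K·L = 0.7 × 1.37 = 0.9590 m
P_cr = π²EI / L_e² = π² × 109×10⁹ × 6.483×10^-9 / 0.9590² = 7.584×10^3 N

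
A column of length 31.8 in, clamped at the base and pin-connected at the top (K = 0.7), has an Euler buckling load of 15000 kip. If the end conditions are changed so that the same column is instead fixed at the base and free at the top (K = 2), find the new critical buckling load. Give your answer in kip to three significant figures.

P_cr ∝ 1/K², so P_cr,new = P_cr,old × (K_old/K_new)² = 15000 × (0.7/2)²
= 15000 × 0.1225 = 1840 kip

P_cr ≈ 1840 kip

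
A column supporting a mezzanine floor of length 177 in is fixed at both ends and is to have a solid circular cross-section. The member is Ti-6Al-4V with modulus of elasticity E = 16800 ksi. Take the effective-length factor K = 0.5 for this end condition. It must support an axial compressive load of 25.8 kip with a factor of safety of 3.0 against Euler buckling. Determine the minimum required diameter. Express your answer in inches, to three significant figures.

d ≈ 2.94 in

Required P_cr = n·P = 3.0 × 25.8 = 77.40 kip
L_e = K·L = 0.5 × 177 = 88.50 in
Required I = P_cr·L_e²/(π²E) = 7.740×10^4 × 88.50² / (π² × 1.68×10^7) = 3.656 in⁴
Solid circle: I = πd⁴/64  ⇒  d = (64I/π)^(1/4) = (64×3.656/π)^(1/4) = 2.94 in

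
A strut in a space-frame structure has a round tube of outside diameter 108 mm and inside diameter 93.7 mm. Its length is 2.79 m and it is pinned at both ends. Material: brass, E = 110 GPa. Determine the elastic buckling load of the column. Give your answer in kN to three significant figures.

d_o = 108 mm, d_i = 93.7 mm
I = π(d_o⁴ − d_i⁴)/64 = π(108⁴ − 93.70⁴)/64 = 2.894×10^6 mm⁴
I = 2.894×10^6 mm⁴ = 2.894×10^-6 m⁴
Effective length L_e = K·L = 1 × 2.79 = 2.790 m
P_cr = π²EI / L_e² = π² × 110×10⁹ × 2.894×10^-6 / 2.790² = 4.037×10^5 N

P_cr ≈ 404 kN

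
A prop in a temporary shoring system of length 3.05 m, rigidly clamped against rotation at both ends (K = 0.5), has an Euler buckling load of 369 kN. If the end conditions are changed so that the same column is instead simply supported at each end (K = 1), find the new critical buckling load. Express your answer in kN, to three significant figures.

P_cr ≈ 92.2 kN

P_cr ∝ 1/K², so P_cr,new = P_cr,old × (K_old/K_new)² = 369 × (0.5/1)²
= 369 × 0.2500 = 92.2 kN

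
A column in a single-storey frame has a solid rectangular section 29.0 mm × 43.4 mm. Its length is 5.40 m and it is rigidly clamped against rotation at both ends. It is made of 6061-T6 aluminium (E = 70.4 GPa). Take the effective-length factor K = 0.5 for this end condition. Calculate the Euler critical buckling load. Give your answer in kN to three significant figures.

Buckling occurs about the weak axis: I_min = h·b³/12 with b = 29.0 mm (the shorter side).
I_min = 43.4×29.0³/12 = 8.821×10^4 mm⁴
I = 8.821×10^4 mm⁴ = 8.821×10^-8 m⁴
Effective length L_e = K·L = 0.5 × 5.40 = 2.700 m
P_cr = π²EI / L_e² = π² × 70.4×10⁹ × 8.821×10^-8 / 2.700² = 8.407×10^3 N

P_cr ≈ 8.41 kN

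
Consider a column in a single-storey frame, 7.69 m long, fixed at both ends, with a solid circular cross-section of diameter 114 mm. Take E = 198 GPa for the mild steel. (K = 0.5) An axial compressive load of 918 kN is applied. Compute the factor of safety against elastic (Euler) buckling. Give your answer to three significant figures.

I = πd⁴/64 = π×114⁴/64 = 8.291×10^6 mm⁴
I = 8.291×10^6 mm⁴ = 8.291×10^-6 m⁴
Effective length L_e = K·L = 0.5 × 7.69 = 3.845 m
P_cr = π²EI / L_e² = π² × 198×10⁹ × 8.291×10^-6 / 3.845² = 1.096×10^6 N
Factor of safety n = P_cr / P = 1095.9 / 918 = 1.19

n ≈ 1.19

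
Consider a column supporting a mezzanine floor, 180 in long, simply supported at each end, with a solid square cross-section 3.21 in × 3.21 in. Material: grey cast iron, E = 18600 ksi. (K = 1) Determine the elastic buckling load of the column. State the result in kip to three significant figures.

I = a⁴/12 = 3.21⁴/12 = 8.848 in⁴
Effective length L_e = K·L = 1 × 180 = 180.0 in
P_cr = π²EI / L_e² = π² × 18600×10³ × 8.848 / 180.0² = 5.013×10^4 lb

P_cr ≈ 50.1 kip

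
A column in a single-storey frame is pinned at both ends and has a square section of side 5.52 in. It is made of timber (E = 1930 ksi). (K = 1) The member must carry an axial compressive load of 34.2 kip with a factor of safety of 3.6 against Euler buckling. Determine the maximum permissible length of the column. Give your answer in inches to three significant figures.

I = a⁴/12 = 5.52⁴/12 = 77.37 in⁴
Required critical load P_cr = n·P = 3.6 × 34.2 = 123.1 kip = 1.231×10^5 lb
From P_cr = π²EI/(K·L)²:  L = (1/K)·√(π²EI/P_cr) = (1/1)·√(π²×1.93×10^6×77.37/1.231×10^5)
L = 109 in

L_max ≈ 109 in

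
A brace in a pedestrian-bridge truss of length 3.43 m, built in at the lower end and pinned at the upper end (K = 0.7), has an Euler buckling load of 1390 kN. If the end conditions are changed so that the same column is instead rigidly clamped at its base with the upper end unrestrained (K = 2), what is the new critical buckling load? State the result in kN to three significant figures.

P_cr ≈ 170 kN

P_cr ∝ 1/K², so P_cr,new = P_cr,old × (K_old/K_new)² = 1390 × (0.7/2)²
= 1390 × 0.1225 = 170 kN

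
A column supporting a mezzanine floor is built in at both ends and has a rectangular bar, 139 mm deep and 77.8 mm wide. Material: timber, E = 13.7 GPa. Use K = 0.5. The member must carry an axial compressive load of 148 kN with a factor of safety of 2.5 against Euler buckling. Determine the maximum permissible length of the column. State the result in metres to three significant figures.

L_max ≈ 2.82 m

Buckling occurs about the weak axis: I_min = h·b³/12 with b = 77.8 mm (the shorter side).
I_min = 139×77.8³/12 = 5.455×10^6 mm⁴
I = 5.455×10^-6 m⁴
Required critical load P_cr = n·P = 2.5 × 148 = 370.0 kN = 3.700×10^5 N
From P_cr = π²EI/(K·L)²:  L = (1/K)·√(π²EI/P_cr) = (1/0.5)·√(π²×1.37×10^10×5.455×10^-6/3.700×10^5)
L = 2.82 m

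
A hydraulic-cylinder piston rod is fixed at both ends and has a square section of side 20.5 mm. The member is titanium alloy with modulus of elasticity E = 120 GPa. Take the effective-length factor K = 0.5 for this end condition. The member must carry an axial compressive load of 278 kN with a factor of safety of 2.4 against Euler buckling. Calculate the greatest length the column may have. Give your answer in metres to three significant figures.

L_max ≈ 0.323 m

I = a⁴/12 = 20.5⁴/12 = 1.472×10^4 mm⁴
I = 1.472×10^-8 m⁴
Required critical load P_cr = n·P = 2.4 × 278 = 667.2 kN = 6.672×10^5 N
From P_cr = π²EI/(K·L)²:  L = (1/K)·√(π²EI/P_cr) = (1/0.5)·√(π²×1.20×10^11×1.472×10^-8/6.672×10^5)
L = 0.323 m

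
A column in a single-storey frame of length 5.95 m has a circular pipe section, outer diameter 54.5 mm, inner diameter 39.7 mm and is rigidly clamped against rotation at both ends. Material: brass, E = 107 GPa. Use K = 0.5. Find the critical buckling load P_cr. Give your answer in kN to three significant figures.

P_cr ≈ 37.1 kN

d_o = 54.5 mm, d_i = 39.7 mm
I = π(d_o⁴ − d_i⁴)/64 = π(54.5⁴ − 39.70⁴)/64 = 3.111×10^5 mm⁴
I = 3.111×10^5 mm⁴ = 3.111×10^-7 m⁴
Effective length L_e = K·L = 0.5 × 5.95 = 2.975 m
P_cr = π²EI / L_e² = π² × 107×10⁹ × 3.111×10^-7 / 2.975² = 3.712×10^4 N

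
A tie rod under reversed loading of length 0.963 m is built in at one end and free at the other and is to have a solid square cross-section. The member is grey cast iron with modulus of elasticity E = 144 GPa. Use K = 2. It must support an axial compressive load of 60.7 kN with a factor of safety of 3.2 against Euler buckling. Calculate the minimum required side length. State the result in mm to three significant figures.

a ≈ 49.7 mm

Required P_cr = n·P = 3.2 × 60.7 = 194.2 kN
L_e = K·L = 2 × 0.963 = 1.926 m
Required I = P_cr·L_e²/(π²E) = 1.942×10^5 × 1.926² / (π² × 1.44×10^11) = 5.070×10^-7 m⁴
I_req = 5.070×10^5 mm⁴
Solid square: I = a⁴/12  ⇒  a = (12I)^(1/4) = (12×5.070×10^5)^(1/4) = 49.7 mm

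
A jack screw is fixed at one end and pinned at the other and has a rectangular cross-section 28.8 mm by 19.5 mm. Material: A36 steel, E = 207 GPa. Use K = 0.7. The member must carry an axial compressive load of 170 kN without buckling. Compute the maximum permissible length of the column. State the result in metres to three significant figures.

Buckling occurs about the weak axis: I_min = h·b³/12 with b = 19.5 mm (the shorter side).
I_min = 28.8×19.5³/12 = 1.780×10^4 mm⁴
I = 1.780×10^-8 m⁴
At the buckling limit P_cr = P = 1.700×10^5 N
From P_cr = π²EI/(K·L)²:  L = (1/K)·√(π²EI/P_cr) = (1/0.7)·√(π²×2.07×10^11×1.780×10^-8/1.700×10^5)
L = 0.661 m

L_max ≈ 0.661 m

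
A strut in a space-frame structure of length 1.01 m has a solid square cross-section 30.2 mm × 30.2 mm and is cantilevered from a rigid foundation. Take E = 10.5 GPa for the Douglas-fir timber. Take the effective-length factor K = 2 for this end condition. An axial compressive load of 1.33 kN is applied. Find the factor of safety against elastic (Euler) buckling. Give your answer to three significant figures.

n ≈ 1.32

I = a⁴/12 = 30.2⁴/12 = 6.932×10^4 mm⁴
I = 6.932×10^4 mm⁴ = 6.932×10^-8 m⁴
Effective length L_e = K·L = 2 × 1.01 = 2.020 m
P_cr = π²EI / L_e² = π² × 10.5×10⁹ × 6.932×10^-8 / 2.020² = 1.760×10^3 N
Factor of safety n = P_cr / P = 1.7605 / 1.33 = 1.32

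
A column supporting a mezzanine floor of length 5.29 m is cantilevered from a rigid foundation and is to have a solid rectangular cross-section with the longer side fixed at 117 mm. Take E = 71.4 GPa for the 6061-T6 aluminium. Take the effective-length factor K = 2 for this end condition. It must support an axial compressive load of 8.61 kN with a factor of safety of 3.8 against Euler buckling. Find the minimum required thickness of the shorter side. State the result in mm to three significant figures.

b ≈ 81.1 mm

Required P_cr = n·P = 3.8 × 8.61 = 32.72 kN
L_e = K·L = 2 × 5.29 = 10.58 m
Required I = P_cr·L_e²/(π²E) = 3.272×10^4 × 10.58² / (π² × 7.14×10^10) = 5.197×10^-6 m⁴
I_req = 5.197×10^6 mm⁴
Rectangle, weak axis: I_min = h·b³/12 with h = 117 mm fixed  ⇒  b = (12I/h)^(1/3) = 81.1 mm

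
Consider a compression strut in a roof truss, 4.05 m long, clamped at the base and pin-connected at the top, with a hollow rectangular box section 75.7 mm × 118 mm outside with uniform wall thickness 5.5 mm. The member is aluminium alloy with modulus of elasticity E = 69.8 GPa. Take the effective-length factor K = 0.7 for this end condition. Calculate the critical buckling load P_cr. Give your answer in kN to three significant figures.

P_cr ≈ 159 kN

Inner dimensions: h_i = 118 − 2×5.5 = 107.0 mm, b_i = 75.7 − 2×5.5 = 64.70 mm
Weak-axis I_min = (h_o·b_o³ − h_i·b_i³)/12 with b_o = 75.7, b_i = 64.70 mm (shorter outer/inner sides).
I_min = (118×75.7³ − 107.0×64.70³)/12 = 1.851×10^6 mm⁴
I = 1.851×10^6 mm⁴ = 1.851×10^-6 m⁴
Effective length L_e = K·L = 0.7 × 4.05 = 2.835 m
P_cr = π²EI / L_e² = π² × 69.8×10⁹ × 1.851×10^-6 / 2.835² = 1.586×10^5 N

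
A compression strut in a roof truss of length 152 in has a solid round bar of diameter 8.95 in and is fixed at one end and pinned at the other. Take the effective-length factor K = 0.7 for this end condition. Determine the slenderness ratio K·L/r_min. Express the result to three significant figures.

I = πd⁴/64 = π×8.95⁴/64 = 315.0 in⁴
A = 62.91 in²;  r_min = √(I/A) = √(315.0/62.91) = 2.238 in
L_e = K·L = 0.7 × 152 = 106.4 in
λ = L_e / r_min = 106.40 / 2.238 = 47.6

λ ≈ 47.6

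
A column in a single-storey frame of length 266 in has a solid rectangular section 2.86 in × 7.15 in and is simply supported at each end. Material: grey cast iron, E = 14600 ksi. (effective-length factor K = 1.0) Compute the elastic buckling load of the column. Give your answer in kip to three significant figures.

Buckling occurs about the weak axis: I_min = h·b³/12 with b = 2.86 in (the shorter side).
I_min = 7.15×2.86³/12 = 13.94 in⁴
Effective length L_e = K·L = 1 × 266 = 266.0 in
P_cr = π²EI / L_e² = π² × 14600×10³ × 13.94 / 266.0² = 2.839×10^4 lb

P_cr ≈ 28.4 kip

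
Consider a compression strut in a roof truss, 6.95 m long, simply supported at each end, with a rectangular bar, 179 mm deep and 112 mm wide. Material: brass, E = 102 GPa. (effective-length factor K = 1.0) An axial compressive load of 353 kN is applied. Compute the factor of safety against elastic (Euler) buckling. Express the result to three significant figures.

Buckling occurs about the weak axis: I_min = h·b³/12 with b = 112 mm (the shorter side).
I_min = 179×112³/12 = 2.096×10^7 mm⁴
I = 2.096×10^7 mm⁴ = 2.096×10^-5 m⁴
Effective length L_e = K·L = 1 × 6.95 = 6.950 m
P_cr = π²EI / L_e² = π² × 102×10⁹ × 2.096×10^-5 / 6.950² = 4.368×10^5 N
Factor of safety n = P_cr / P = 436.77 / 353 = 1.24

n ≈ 1.24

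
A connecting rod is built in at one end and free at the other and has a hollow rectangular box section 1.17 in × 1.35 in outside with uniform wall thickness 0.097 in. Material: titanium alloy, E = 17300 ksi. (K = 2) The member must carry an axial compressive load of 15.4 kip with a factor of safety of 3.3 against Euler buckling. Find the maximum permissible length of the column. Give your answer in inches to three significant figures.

Inner dimensions: h_i = 1.35 − 2×0.097 = 1.156 in, b_i = 1.17 − 2×0.097 = 0.9760 in
Weak-axis I_min = (h_o·b_o³ − h_i·b_i³)/12 with b_o = 1.17, b_i = 0.9760 in (shorter outer/inner sides).
I_min = (1.35×1.17³ − 1.156×0.9760³)/12 = 9.062×10^-2 in⁴
Required critical load P_cr = n·P = 3.3 × 15.4 = 50.82 kip = 5.082×10^4 lb
From P_cr = π²EI/(K·L)²:  L = (1/K)·√(π²EI/P_cr) = (1/2)·√(π²×1.73×10^7×9.062×10^-2/5.082×10^4)
L = 8.72 in

L_max ≈ 8.72 in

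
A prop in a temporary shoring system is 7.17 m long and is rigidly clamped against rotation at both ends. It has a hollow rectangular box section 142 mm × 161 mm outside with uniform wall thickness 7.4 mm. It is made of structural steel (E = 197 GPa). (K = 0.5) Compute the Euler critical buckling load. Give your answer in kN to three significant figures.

P_cr ≈ 2020 kN

Inner dimensions: h_i = 161 − 2×7.4 = 146.2 mm, b_i = 142 − 2×7.4 = 127.2 mm
Weak-axis I_min = (h_o·b_o³ − h_i·b_i³)/12 with b_o = 142, b_i = 127.2 mm (shorter outer/inner sides).
I_min = (161×142³ − 146.2×127.2³)/12 = 1.334×10^7 mm⁴
I = 1.334×10^7 mm⁴ = 1.334×10^-5 m⁴
Effective length L_e = K·L = 0.5 × 7.17 = 3.585 m
P_cr = π²EI / L_e² = π² × 197×10⁹ × 1.334×10^-5 / 3.585² = 2.018×10^6 N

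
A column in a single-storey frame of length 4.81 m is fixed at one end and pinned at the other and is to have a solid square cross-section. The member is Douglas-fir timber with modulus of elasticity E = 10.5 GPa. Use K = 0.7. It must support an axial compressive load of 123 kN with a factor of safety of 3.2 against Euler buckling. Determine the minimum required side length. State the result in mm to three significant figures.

Required P_cr = n·P = 3.2 × 123 = 393.6 kN
L_e = K·L = 0.7 × 4.81 = 3.367 m
Required I = P_cr·L_e²/(π²E) = 3.936×10^5 × 3.367² / (π² × 1.05×10^10) = 4.306×10^-5 m⁴
I_req = 4.306×10^7 mm⁴
Solid square: I = a⁴/12  ⇒  a = (12I)^(1/4) = (12×4.306×10^7)^(1/4) = 151 mm

a ≈ 151 mm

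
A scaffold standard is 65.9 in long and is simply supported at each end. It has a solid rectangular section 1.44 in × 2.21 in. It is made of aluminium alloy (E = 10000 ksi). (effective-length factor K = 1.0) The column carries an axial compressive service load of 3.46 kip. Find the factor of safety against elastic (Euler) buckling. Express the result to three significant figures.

Buckling occurs about the weak axis: I_min = h·b³/12 with b = 1.44 in (the shorter side).
I_min = 2.21×1.44³/12 = 0.5499 in⁴
Effective length L_e = K·L = 1 × 65.9 = 65.90 in
P_cr = π²EI / L_e² = π² × 10000×10³ × 0.5499 / 65.90² = 1.250×10^4 lb
Factor of safety n = P_cr / P = 12.498 / 3.46 = 3.61

n ≈ 3.61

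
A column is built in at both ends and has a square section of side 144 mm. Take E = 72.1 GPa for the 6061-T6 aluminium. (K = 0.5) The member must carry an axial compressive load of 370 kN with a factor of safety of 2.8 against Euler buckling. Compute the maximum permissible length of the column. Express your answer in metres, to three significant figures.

I = a⁴/12 = 144⁴/12 = 3.583×10^7 mm⁴
I = 3.583×10^-5 m⁴
Required critical load P_cr = n·P = 2.8 × 370 = 1036 kN = 1.036×10^6 N
From P_cr = π²EI/(K·L)²:  L = (1/K)·√(π²EI/P_cr) = (1/0.5)·√(π²×7.21×10^10×3.583×10^-5/1.036×10^6)
L = 9.92 m

L_max ≈ 9.92 m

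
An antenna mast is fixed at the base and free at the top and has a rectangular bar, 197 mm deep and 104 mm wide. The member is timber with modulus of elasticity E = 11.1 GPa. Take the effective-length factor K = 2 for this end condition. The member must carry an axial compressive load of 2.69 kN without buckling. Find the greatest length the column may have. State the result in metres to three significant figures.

Buckling occurs about the weak axis: I_min = h·b³/12 with b = 104 mm (the shorter side).
I_min = 197×104³/12 = 1.847×10^7 mm⁴
I = 1.847×10^-5 m⁴
At the buckling limit P_cr = P = 2.690×10^3 N
From P_cr = π²EI/(K·L)²:  L = (1/K)·√(π²EI/P_cr) = (1/2)·√(π²×1.11×10^10×1.847×10^-5/2.690×10^3)
L = 13.7 m

L_max ≈ 13.7 m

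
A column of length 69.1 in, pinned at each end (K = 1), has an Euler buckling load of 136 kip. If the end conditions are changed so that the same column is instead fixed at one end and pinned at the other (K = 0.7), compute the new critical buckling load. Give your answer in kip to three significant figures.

P_cr ∝ 1/K², so P_cr,new = P_cr,old × (K_old/K_new)² = 136 × (1/0.7)²
= 136 × 2.041 = 278 kip

P_cr ≈ 278 kip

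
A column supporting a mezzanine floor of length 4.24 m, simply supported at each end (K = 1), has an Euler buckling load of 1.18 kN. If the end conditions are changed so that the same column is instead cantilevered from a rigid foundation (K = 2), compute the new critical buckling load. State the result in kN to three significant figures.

P_cr ∝ 1/K², so P_cr,new = P_cr,old × (K_old/K_new)² = 1.18 × (1/2)²
= 1.18 × 0.2500 = 0.295 kN

P_cr ≈ 0.295 kN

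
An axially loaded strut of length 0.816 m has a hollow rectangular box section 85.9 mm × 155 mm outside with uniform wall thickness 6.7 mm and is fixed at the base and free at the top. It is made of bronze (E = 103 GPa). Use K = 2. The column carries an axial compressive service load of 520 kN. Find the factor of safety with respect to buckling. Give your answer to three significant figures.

Inner dimensions: h_i = 155 − 2×6.7 = 141.6 mm, b_i = 85.9 − 2×6.7 = 72.50 mm
Weak-axis I_min = (h_o·b_o³ − h_i·b_i³)/12 with b_o = 85.9, b_i = 72.50 mm (shorter outer/inner sides).
I_min = (155×85.9³ − 141.6×72.50³)/12 = 3.690×10^6 mm⁴
I = 3.690×10^6 mm⁴ = 3.690×10^-6 m⁴
Effective length L_e = K·L = 2 × 0.816 = 1.632 m
P_cr = π²EI / L_e² = π² × 103×10⁹ × 3.690×10^-6 / 1.632² = 1.409×10^6 N
Factor of safety n = P_cr / P = 1408.5 / 520 = 2.71

n ≈ 2.71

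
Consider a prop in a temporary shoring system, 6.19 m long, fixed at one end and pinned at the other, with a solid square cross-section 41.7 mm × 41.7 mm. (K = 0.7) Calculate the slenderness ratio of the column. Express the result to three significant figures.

λ ≈ 360

For a square r = a/√12 = 41.7/√12 = 12.04 mm
L_e = K·L = 0.7 × 6.19 m = 4.333 m = 4333.0 mm
λ = L_e / r_min = 4333.0 / 12.04 = 360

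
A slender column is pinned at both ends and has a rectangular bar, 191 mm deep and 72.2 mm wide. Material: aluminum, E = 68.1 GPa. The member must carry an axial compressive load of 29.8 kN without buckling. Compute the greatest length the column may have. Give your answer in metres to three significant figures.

Buckling occurs about the weak axis: I_min = h·b³/12 with b = 72.2 mm (the shorter side).
I_min = 191×72.2³/12 = 5.991×10^6 mm⁴
I = 5.991×10^-6 m⁴
At the buckling limit P_cr = P = 2.980×10^4 N
From P_cr = π²EI/(K·L)²:  L = (1/K)·√(π²EI/P_cr) = (1/1)·√(π²×6.81×10^10×5.991×10^-6/2.980×10^4)
L = 11.6 m

L_max ≈ 11.6 m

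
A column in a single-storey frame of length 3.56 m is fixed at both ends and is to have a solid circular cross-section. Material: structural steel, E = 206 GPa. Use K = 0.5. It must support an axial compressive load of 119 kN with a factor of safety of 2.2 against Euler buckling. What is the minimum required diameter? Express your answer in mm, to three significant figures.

Required P_cr = n·P = 2.2 × 119 = 261.8 kN
L_e = K·L = 0.5 × 3.56 = 1.780 m
Required I = P_cr·L_e²/(π²E) = 2.618×10^5 × 1.780² / (π² × 2.06×10^11) = 4.080×10^-7 m⁴
I_req = 4.080×10^5 mm⁴
Solid circle: I = πd⁴/64  ⇒  d = (64I/π)^(1/4) = (64×4.080×10^5/π)^(1/4) = 53.7 mm

d ≈ 53.7 mm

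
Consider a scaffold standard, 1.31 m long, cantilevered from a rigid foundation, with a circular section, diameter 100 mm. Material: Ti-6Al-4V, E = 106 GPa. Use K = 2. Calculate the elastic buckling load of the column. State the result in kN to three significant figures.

P_cr ≈ 748 kN

I = πd⁴/64 = π×100⁴/64 = 4.909×10^6 mm⁴
I = 4.909×10^6 mm⁴ = 4.909×10^-6 m⁴
Effective length L_e = K·L = 2 × 1.31 = 2.620 m
P_cr = π²EI / L_e² = π² × 106×10⁹ × 4.909×10^-6 / 2.620² = 7.481×10^5 N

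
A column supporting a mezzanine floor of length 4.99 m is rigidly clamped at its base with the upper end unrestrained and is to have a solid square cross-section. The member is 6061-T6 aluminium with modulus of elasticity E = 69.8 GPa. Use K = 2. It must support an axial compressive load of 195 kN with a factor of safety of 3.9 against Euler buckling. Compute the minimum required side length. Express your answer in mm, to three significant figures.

Required P_cr = n·P = 3.9 × 195 = 760.5 kN
L_e = K·L = 2 × 4.99 = 9.980 m
Required I = P_cr·L_e²/(π²E) = 7.605×10^5 × 9.980² / (π² × 6.98×10^10) = 1.100×10^-4 m⁴
I_req = 1.100×10^8 mm⁴
Solid square: I = a⁴/12  ⇒  a = (12I)^(1/4) = (12×1.100×10^8)^(1/4) = 191 mm

a ≈ 191 mm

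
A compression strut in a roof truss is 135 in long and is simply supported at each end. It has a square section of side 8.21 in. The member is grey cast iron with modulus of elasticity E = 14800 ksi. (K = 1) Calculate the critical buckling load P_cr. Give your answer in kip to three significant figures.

P_cr ≈ 3030 kip

I = a⁴/12 = 8.21⁴/12 = 378.6 in⁴
Effective length L_e = K·L = 1 × 135 = 135.0 in
P_cr = π²EI / L_e² = π² × 14800×10³ × 378.6 / 135.0² = 3.034×10^6 lb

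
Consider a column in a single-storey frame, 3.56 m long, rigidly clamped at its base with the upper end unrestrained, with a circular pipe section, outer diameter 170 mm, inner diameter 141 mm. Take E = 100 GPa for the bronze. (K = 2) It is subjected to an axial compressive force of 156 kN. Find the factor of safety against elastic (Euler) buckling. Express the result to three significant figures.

d_o = 170 mm, d_i = 141 mm
I = π(d_o⁴ − d_i⁴)/64 = π(170⁴ − 141.0⁴)/64 = 2.160×10^7 mm⁴
I = 2.160×10^7 mm⁴ = 2.160×10^-5 m⁴
Effective length L_e = K·L = 2 × 3.56 = 7.120 m
P_cr = π²EI / L_e² = π² × 100×10⁹ × 2.160×10^-5 / 7.120² = 4.205×10^5 N
Factor of safety n = P_cr / P = 420.45 / 156 = 2.70

n ≈ 2.70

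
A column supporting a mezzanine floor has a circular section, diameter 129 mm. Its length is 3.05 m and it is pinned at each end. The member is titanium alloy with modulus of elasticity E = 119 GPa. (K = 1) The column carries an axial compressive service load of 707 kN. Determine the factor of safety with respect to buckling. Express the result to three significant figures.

I = πd⁴/64 = π×129⁴/64 = 1.359×10^7 mm⁴
I = 1.359×10^7 mm⁴ = 1.359×10^-5 m⁴
Effective length L_e = K·L = 1 × 3.05 = 3.050 m
P_cr = π²EI / L_e² = π² × 119×10⁹ × 1.359×10^-5 / 3.050² = 1.716×10^6 N
Factor of safety n = P_cr / P = 1716.2 / 707 = 2.43

n ≈ 2.43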